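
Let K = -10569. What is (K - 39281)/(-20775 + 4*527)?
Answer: 49850/18667 ≈ 2.6705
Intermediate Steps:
(K - 39281)/(-20775 + 4*527) = (-10569 - 39281)/(-20775 + 4*527) = -49850/(-20775 + 2108) = -49850/(-18667) = -49850*(-1/18667) = 49850/18667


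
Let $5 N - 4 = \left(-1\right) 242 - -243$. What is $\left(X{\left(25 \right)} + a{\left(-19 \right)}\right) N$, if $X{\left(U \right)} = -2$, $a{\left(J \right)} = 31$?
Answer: $29$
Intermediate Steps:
$N = 1$ ($N = \frac{4}{5} + \frac{\left(-1\right) 242 - -243}{5} = \frac{4}{5} + \frac{-242 + 243}{5} = \frac{4}{5} + \frac{1}{5} \cdot 1 = \frac{4}{5} + \frac{1}{5} = 1$)
$\left(X{\left(25 \right)} + a{\left(-19 \right)}\right) N = \left(-2 + 31\right) 1 = 29 \cdot 1 = 29$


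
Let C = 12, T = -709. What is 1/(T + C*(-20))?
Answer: -1/949 ≈ -0.0010537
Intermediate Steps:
1/(T + C*(-20)) = 1/(-709 + 12*(-20)) = 1/(-709 - 240) = 1/(-949) = -1/949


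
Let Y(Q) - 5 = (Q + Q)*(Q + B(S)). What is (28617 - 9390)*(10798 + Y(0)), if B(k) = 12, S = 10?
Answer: 207709281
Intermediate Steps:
Y(Q) = 5 + 2*Q*(12 + Q) (Y(Q) = 5 + (Q + Q)*(Q + 12) = 5 + (2*Q)*(12 + Q) = 5 + 2*Q*(12 + Q))
(28617 - 9390)*(10798 + Y(0)) = (28617 - 9390)*(10798 + (5 + 2*0² + 24*0)) = 19227*(10798 + (5 + 2*0 + 0)) = 19227*(10798 + (5 + 0 + 0)) = 19227*(10798 + 5) = 19227*10803 = 207709281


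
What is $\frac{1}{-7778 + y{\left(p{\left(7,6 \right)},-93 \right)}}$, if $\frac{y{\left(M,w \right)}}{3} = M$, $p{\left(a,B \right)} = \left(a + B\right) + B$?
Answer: $- \frac{1}{7721} \approx -0.00012952$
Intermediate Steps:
$p{\left(a,B \right)} = a + 2 B$ ($p{\left(a,B \right)} = \left(B + a\right) + B = a + 2 B$)
$y{\left(M,w \right)} = 3 M$
$\frac{1}{-7778 + y{\left(p{\left(7,6 \right)},-93 \right)}} = \frac{1}{-7778 + 3 \left(7 + 2 \cdot 6\right)} = \frac{1}{-7778 + 3 \left(7 + 12\right)} = \frac{1}{-7778 + 3 \cdot 19} = \frac{1}{-7778 + 57} = \frac{1}{-7721} = - \frac{1}{7721}$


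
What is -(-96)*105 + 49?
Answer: 10129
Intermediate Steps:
-(-96)*105 + 49 = -96*(-105) + 49 = 10080 + 49 = 10129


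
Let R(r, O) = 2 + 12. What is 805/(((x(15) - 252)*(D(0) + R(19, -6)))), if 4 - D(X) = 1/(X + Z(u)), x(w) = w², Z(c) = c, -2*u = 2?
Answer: -805/513 ≈ -1.5692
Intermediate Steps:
u = -1 (u = -½*2 = -1)
R(r, O) = 14
D(X) = 4 - 1/(-1 + X) (D(X) = 4 - 1/(X - 1) = 4 - 1/(-1 + X))
805/(((x(15) - 252)*(D(0) + R(19, -6)))) = 805/(((15² - 252)*((-5 + 4*0)/(-1 + 0) + 14))) = 805/(((225 - 252)*((-5 + 0)/(-1) + 14))) = 805/((-27*(-1*(-5) + 14))) = 805/((-27*(5 + 14))) = 805/((-27*19)) = 805/(-513) = 805*(-1/513) = -805/513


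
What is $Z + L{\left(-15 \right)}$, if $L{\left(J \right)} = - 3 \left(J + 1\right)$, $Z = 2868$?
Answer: $2910$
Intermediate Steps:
$L{\left(J \right)} = -3 - 3 J$ ($L{\left(J \right)} = - 3 \left(1 + J\right) = -3 - 3 J$)
$Z + L{\left(-15 \right)} = 2868 - -42 = 2868 + \left(-3 + 45\right) = 2868 + 42 = 2910$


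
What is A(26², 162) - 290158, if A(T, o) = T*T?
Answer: 166818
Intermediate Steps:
A(T, o) = T²
A(26², 162) - 290158 = (26²)² - 290158 = 676² - 290158 = 456976 - 290158 = 166818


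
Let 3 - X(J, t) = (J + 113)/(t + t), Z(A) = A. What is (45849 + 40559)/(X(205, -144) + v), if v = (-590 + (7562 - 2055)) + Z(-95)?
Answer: 4147584/231653 ≈ 17.904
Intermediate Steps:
X(J, t) = 3 - (113 + J)/(2*t) (X(J, t) = 3 - (J + 113)/(t + t) = 3 - (113 + J)/(2*t))
v = 4822 (v = (-590 + (7562 - 2055)) - 95 = (-590 + 5507) - 95 = 4917 - 95 = 4822)
(45849 + 40559)/(X(205, -144) + v) = (45849 + 40559)/((½)*(-113 - 1*205 + 6*(-144))/(-144) + 4822) = 86408/((½)*(-1/144)*(-113 - 205 - 864) + 4822) = 86408/((½)*(-1/144)*(-1182) + 4822) = 86408/(197/48 + 4822) = 86408/(231653/48) = 86408*(48/231653) = 4147584/231653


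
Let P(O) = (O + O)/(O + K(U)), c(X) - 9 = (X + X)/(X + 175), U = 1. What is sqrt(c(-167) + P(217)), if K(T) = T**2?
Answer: I*sqrt(1461799)/218 ≈ 5.5461*I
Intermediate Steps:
c(X) = 9 + 2*X/(175 + X) (c(X) = 9 + (X + X)/(X + 175) = 9 + (2*X)/(175 + X) = 9 + 2*X/(175 + X))
P(O) = 2*O/(1 + O) (P(O) = (O + O)/(O + 1**2) = (2*O)/(O + 1) = (2*O)/(1 + O) = 2*O/(1 + O))
sqrt(c(-167) + P(217)) = sqrt((1575 + 11*(-167))/(175 - 167) + 2*217/(1 + 217)) = sqrt((1575 - 1837)/8 + 2*217/218) = sqrt((1/8)*(-262) + 2*217*(1/218)) = sqrt(-131/4 + 217/109) = sqrt(-13411/436) = I*sqrt(1461799)/218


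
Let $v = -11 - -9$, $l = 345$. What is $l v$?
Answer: $-690$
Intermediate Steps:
$v = -2$ ($v = -11 + 9 = -2$)
$l v = 345 \left(-2\right) = -690$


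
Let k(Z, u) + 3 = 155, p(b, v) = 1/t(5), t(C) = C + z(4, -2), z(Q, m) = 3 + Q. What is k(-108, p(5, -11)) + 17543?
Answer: 17695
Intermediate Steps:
t(C) = 7 + C (t(C) = C + (3 + 4) = C + 7 = 7 + C)
p(b, v) = 1/12 (p(b, v) = 1/(7 + 5) = 1/12)
k(Z, u) = 152 (k(Z, u) = -3 + 155 = 152)
k(-108, p(5, -11)) + 17543 = 152 + 17543 = 17695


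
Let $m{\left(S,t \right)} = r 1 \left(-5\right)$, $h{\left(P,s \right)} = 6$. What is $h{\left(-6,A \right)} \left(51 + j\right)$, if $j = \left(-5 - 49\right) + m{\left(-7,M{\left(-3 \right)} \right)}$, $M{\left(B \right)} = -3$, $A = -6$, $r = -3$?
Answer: $72$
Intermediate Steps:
$m{\left(S,t \right)} = 15$ ($m{\left(S,t \right)} = \left(-3\right) 1 \left(-5\right) = \left(-3\right) \left(-5\right) = 15$)
$j = -39$ ($j = \left(-5 - 49\right) + 15 = -54 + 15 = -39$)
$h{\left(-6,A \right)} \left(51 + j\right) = 6 \left(51 - 39\right) = 6 \cdot 12 = 72$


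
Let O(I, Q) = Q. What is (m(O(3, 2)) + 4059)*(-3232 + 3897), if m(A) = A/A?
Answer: 2699900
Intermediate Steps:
m(A) = 1
(m(O(3, 2)) + 4059)*(-3232 + 3897) = (1 + 4059)*(-3232 + 3897) = 4060*665 = 2699900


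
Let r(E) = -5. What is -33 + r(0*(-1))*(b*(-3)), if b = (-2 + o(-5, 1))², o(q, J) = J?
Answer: -18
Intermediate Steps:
b = 1 (b = (-2 + 1)² = (-1)² = 1)
-33 + r(0*(-1))*(b*(-3)) = -33 - 5*(-3) = -33 + 15 = -18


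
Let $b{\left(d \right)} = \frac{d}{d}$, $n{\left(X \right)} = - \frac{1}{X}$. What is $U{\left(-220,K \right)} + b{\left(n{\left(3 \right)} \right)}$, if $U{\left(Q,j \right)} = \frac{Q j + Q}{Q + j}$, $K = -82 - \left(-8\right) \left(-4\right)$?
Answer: $- \frac{12263}{167} \approx -73.431$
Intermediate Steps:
$b{\left(d \right)} = 1$
$K = -114$ ($K = -82 - 32 = -114$)
$U{\left(Q,j \right)} = \frac{Q + Q j}{Q + j}$
$U{\left(-220,K \right)} + b{\left(n{\left(3 \right)} \right)} = - \frac{220 \left(1 - 114\right)}{-220 - 114} + 1 = \left(-220\right) \frac{1}{-334} \left(-113\right) + 1 = \left(-220\right) \left(- \frac{1}{334}\right) \left(-113\right) + 1 = - \frac{12430}{167} + 1 = - \frac{12263}{167}$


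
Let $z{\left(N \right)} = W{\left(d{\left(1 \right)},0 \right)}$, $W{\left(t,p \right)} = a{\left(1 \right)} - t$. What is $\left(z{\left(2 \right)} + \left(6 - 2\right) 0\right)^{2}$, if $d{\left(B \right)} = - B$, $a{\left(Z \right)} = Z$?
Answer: $4$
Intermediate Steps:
$W{\left(t,p \right)} = 1 - t$
$z{\left(N \right)} = 2$ ($z{\left(N \right)} = 1 - \left(-1\right) 1 = 1 - -1 = 1 + 1 = 2$)
$\left(z{\left(2 \right)} + \left(6 - 2\right) 0\right)^{2} = \left(2 + \left(6 - 2\right) 0\right)^{2} = \left(2 + 4 \cdot 0\right)^{2} = \left(2 + 0\right)^{2} = 2^{2} = 4$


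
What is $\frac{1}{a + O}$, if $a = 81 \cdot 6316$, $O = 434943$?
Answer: $\frac{1}{946539} \approx 1.0565 \cdot 10^{-6}$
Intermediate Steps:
$a = 511596$
$\frac{1}{a + O} = \frac{1}{511596 + 434943} = \frac{1}{946539}$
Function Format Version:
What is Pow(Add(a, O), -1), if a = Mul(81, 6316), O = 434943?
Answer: Rational(1, 946539) ≈ 1.0565e-6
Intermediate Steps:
a = 511596
Pow(Add(a, O), -1) = Pow(Add(511596, 434943), -1) = Pow(946539, -1) = Rational(1, 946539)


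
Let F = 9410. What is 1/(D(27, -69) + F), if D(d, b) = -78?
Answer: 1/9332 ≈ 0.00010716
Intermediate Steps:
1/(D(27, -69) + F) = 1/(-78 + 9410) = 1/9332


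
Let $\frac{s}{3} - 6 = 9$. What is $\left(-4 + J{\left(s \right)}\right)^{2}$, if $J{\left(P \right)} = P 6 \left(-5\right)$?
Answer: $1833316$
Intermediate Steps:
$s = 45$ ($s = 18 + 3 \cdot 9 = 18 + 27 = 45$)
$J{\left(P \right)} = - 30 P$ ($J{\left(P \right)} = 6 P \left(-5\right) = - 30 P$)
$\left(-4 + J{\left(s \right)}\right)^{2} = \left(-4 - 1350\right)^{2} = \left(-1354\right)^{2} = 1833316$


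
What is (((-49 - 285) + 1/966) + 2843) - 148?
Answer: 2280727/966 ≈ 2361.0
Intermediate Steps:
(((-49 - 285) + 1/966) + 2843) - 148 = ((-334 + 1/966) + 2843) - 148 = (-322643/966 + 2843) - 148 = 2423695/966 - 148 = 2280727/966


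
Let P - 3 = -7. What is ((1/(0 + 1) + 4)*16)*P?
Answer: -320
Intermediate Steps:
P = -4 (P = 3 - 7 = -4)
((1/(0 + 1) + 4)*16)*P = ((1/(0 + 1) + 4)*16)*(-4) = ((1/1 + 4)*16)*(-4) = ((1*1 + 4)*16)*(-4) = ((1 + 4)*16)*(-4) = (5*16)*(-4) = 80*(-4) = -320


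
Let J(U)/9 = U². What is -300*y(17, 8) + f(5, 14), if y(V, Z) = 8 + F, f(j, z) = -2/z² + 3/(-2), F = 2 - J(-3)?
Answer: 1043626/49 ≈ 21299.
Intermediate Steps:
J(U) = 9*U²
F = -79 (F = 2 - 9*(-3)² = 2 - 9*9 = 2 - 1*81 = 2 - 81 = -79)
f(j, z) = -3/2 - 2/z² (f(j, z) = -2/z² + 3*(-½) = -2/z² - 3/2 = -3/2 - 2/z²)
y(V, Z) = -71 (y(V, Z) = 8 - 79 = -71)
-300*y(17, 8) + f(5, 14) = -300*(-71) + (-3/2 - 2/14²) = 21300 + (-3/2 - 2*1/196) = 21300 + (-3/2 - 1/98) = 21300 - 74/49 = 1043626/49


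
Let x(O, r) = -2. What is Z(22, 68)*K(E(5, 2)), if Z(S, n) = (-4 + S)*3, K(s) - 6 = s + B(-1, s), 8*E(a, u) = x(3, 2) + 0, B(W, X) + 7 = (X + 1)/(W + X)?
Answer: -999/10 ≈ -99.900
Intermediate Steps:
B(W, X) = -7 + (1 + X)/(W + X) (B(W, X) = -7 + (X + 1)/(W + X) = -7 + (1 + X)/(W + X))
E(a, u) = -1/4 (E(a, u) = (-2 + 0)/8 = (1/8)*(-2) = -1/4)
K(s) = 6 + s + (8 - 6*s)/(-1 + s) (K(s) = 6 + (s + (1 - 7*(-1) - 6*s)/(-1 + s)) = 6 + (s + (1 + 7 - 6*s)/(-1 + s)) = 6 + (s + (8 - 6*s)/(-1 + s)) = 6 + s + (8 - 6*s)/(-1 + s))
Z(S, n) = -12 + 3*S
Z(22, 68)*K(E(5, 2)) = (-12 + 3*22)*((2 + (-1/4)**2 - 1*(-1/4))/(-1 - 1/4)) = (-12 + 66)*((2 + 1/16 + 1/4)/(-5/4)) = 54*(-4/5*37/16) = 54*(-37/20) = -999/10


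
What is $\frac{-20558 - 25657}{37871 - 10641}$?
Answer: $- \frac{9243}{5446} \approx -1.6972$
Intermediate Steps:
$\frac{-20558 - 25657}{37871 - 10641} = - \frac{46215}{27230} = \left(-46215\right) \frac{1}{27230} = - \frac{9243}{5446}$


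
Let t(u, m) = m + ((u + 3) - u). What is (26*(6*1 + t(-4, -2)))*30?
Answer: 5460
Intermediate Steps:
t(u, m) = 3 + m (t(u, m) = m + ((3 + u) - u) = m + 3 = 3 + m)
(26*(6*1 + t(-4, -2)))*30 = (26*(6*1 + (3 - 2)))*30 = (26*(6 + 1))*30 = (26*7)*30 = 182*30 = 5460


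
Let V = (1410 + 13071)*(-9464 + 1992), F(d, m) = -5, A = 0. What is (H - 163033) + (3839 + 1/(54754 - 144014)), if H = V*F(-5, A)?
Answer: 48276357225159/89260 ≈ 5.4085e+8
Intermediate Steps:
V = -108202032 (V = 14481*(-7472) = -108202032)
H = 541010160 (H = -108202032*(-5) = 541010160)
(H - 163033) + (3839 + 1/(54754 - 144014)) = (541010160 - 163033) + (3839 + 1/(54754 - 144014)) = 540847127 + (3839 + 1/(-89260)) = 540847127 + (3839 - 1/89260) = 540847127 + 342669139/89260 = 48276357225159/89260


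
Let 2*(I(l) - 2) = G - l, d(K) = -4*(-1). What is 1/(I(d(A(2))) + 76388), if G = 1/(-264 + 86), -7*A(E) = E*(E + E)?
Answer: 356/27194127 ≈ 1.3091e-5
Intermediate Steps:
A(E) = -2*E²/7 (A(E) = -E*(E + E)/7 = -E*2*E/7 = -2*E²/7)
d(K) = 4
G = -1/178 (G = 1/(-178) = -1/178 ≈ -0.0056180)
I(l) = 711/356 - l/2 (I(l) = 2 + (-1/178 - l)/2 = 2 + (-1/356 - l/2) = 711/356 - l/2)
1/(I(d(A(2))) + 76388) = 1/((711/356 - ½*4) + 76388) = 1/((711/356 - 2) + 76388) = 1/(-1/356 + 76388) = 1/(27194127/356) = 356/27194127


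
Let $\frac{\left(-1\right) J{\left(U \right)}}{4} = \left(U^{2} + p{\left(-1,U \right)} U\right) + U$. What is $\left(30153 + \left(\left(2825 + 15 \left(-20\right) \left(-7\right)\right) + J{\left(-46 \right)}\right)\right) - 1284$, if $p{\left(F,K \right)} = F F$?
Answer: $25698$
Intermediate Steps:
$p{\left(F,K \right)} = F^{2}$
$J{\left(U \right)} = - 8 U - 4 U^{2}$ ($J{\left(U \right)} = - 4 \left(\left(U^{2} + \left(-1\right)^{2} U\right) + U\right) = - 4 \left(\left(U^{2} + 1 U\right) + U\right) = - 4 \left(\left(U^{2} + U\right) + U\right) = - 4 \left(\left(U + U^{2}\right) + U\right) = - 4 \left(U^{2} + 2 U\right) = - 8 U - 4 U^{2}$)
$\left(30153 + \left(\left(2825 + 15 \left(-20\right) \left(-7\right)\right) + J{\left(-46 \right)}\right)\right) - 1284 = \left(30153 - \left(-2825 - 184 \left(2 - 46\right) - 15 \left(-20\right) \left(-7\right)\right)\right) - 1284 = \left(30153 + \left(\left(2825 - -2100\right) - \left(-184\right) \left(-44\right)\right)\right) - 1284 = \left(30153 + \left(\left(2825 + 2100\right) - 8096\right)\right) - 1284 = \left(30153 + \left(4925 - 8096\right)\right) - 1284 = \left(30153 - 3171\right) - 1284 = 26982 - 1284 = 25698$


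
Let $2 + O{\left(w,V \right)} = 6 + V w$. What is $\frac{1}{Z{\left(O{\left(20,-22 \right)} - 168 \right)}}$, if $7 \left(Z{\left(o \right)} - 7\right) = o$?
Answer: $- \frac{7}{555} \approx -0.012613$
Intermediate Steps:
$O{\left(w,V \right)} = 4 + V w$ ($O{\left(w,V \right)} = -2 + \left(6 + V w\right) = 4 + V w$)
$Z{\left(o \right)} = 7 + \frac{o}{7}$
$\frac{1}{Z{\left(O{\left(20,-22 \right)} - 168 \right)}} = \frac{1}{7 + \frac{\left(4 - 440\right) - 168}{7}} = \frac{1}{7 + \frac{-436 - 168}{7}} = \frac{1}{7 + \frac{1}{7} \left(-604\right)} = \frac{1}{7 - \frac{604}{7}} = \frac{1}{- \frac{555}{7}} = - \frac{7}{555}$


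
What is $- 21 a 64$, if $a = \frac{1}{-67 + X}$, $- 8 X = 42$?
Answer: $\frac{5376}{289} \approx 18.602$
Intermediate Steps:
$X = - \frac{21}{4}$ ($X = \left(- \frac{1}{8}\right) 42 = - \frac{21}{4} \approx -5.25$)
$a = - \frac{4}{289}$ ($a = \frac{1}{-67 - \frac{21}{4}} = \frac{1}{- \frac{289}{4}} = - \frac{4}{289} \approx -0.013841$)
$- 21 a 64 = \left(-21\right) \left(- \frac{4}{289}\right) 64 = \frac{84}{289} \cdot 64 = \frac{5376}{289}$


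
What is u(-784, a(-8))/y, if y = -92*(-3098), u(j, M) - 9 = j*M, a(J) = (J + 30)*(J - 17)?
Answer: 431209/285016 ≈ 1.5129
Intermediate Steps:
a(J) = (-17 + J)*(30 + J) (a(J) = (30 + J)*(-17 + J) = (-17 + J)*(30 + J))
u(j, M) = 9 + M*j (u(j, M) = 9 + j*M = 9 + M*j)
y = 285016
u(-784, a(-8))/y = (9 + (-510 + (-8)² + 13*(-8))*(-784))/285016 = (9 + (-510 + 64 - 104)*(-784))*(1/285016) = (9 - 550*(-784))*(1/285016) = (9 + 431200)*(1/285016) = 431209*(1/285016) = 431209/285016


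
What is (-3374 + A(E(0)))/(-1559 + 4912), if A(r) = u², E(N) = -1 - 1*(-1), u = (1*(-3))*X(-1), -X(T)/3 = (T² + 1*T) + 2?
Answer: -3050/3353 ≈ -0.90963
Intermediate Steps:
X(T) = -6 - 3*T - 3*T² (X(T) = -3*((T² + 1*T) + 2) = -3*((T² + T) + 2) = -3*((T + T²) + 2) = -3*(2 + T + T²) = -6 - 3*T - 3*T²)
u = 18 (u = (1*(-3))*(-6 - 3*(-1) - 3*(-1)²) = -3*(-6 + 3 - 3*1) = -3*(-6 + 3 - 3) = -3*(-6) = 18)
E(N) = 0 (E(N) = -1 + 1 = 0)
A(r) = 324 (A(r) = 18² = 324)
(-3374 + A(E(0)))/(-1559 + 4912) = (-3374 + 324)/(-1559 + 4912) = -3050/3353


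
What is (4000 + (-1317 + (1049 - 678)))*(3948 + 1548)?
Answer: 16784784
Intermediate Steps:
(4000 + (-1317 + (1049 - 678)))*(3948 + 1548) = (4000 + (-1317 + 371))*5496 = (4000 - 946)*5496 = 3054*5496 = 16784784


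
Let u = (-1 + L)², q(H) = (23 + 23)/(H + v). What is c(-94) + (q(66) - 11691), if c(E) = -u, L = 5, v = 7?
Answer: -854565/73 ≈ -11706.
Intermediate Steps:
q(H) = 46/(7 + H) (q(H) = (23 + 23)/(H + 7) = 46/(7 + H))
u = 16 (u = (-1 + 5)² = 4² = 16)
c(E) = -16 (c(E) = -1*16 = -16)
c(-94) + (q(66) - 11691) = -16 + (46/(7 + 66) - 11691) = -16 + (46/73 - 11691) = -16 - 853397/73 = -854565/73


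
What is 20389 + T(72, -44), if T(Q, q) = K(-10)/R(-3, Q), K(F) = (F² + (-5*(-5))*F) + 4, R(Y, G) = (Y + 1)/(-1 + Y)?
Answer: 20097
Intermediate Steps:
R(Y, G) = (1 + Y)/(-1 + Y)
K(F) = 4 + F² + 25*F (K(F) = (F² + 25*F) + 4 = 4 + F² + 25*F)
T(Q, q) = -292 (T(Q, q) = (4 + (-10)² + 25*(-10))/(((1 - 3)/(-1 - 3))) = (4 + 100 - 250)/((-2/(-4))) = -146/((-¼*(-2))) = -146/½ = -146*2 = -292)
20389 + T(72, -44) = 20389 - 292 = 20097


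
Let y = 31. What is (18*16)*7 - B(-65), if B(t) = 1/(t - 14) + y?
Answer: 156816/79 ≈ 1985.0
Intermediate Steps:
B(t) = 31 + 1/(-14 + t) (B(t) = 1/(t - 14) + 31 = 1/(-14 + t) + 31 = 31 + 1/(-14 + t))
(18*16)*7 - B(-65) = (18*16)*7 - (-433 + 31*(-65))/(-14 - 65) = 288*7 - (-433 - 2015)/(-79) = 2016 - (-1)*(-2448)/79 = 2016 - 1*2448/79 = 2016 - 2448/79 = 156816/79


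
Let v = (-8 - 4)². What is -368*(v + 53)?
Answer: -72496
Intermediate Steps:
v = 144 (v = (-12)² = 144)
-368*(v + 53) = -368*(144 + 53) = -368*197 = -72496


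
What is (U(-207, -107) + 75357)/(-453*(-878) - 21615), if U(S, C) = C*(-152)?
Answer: 91621/376119 ≈ 0.24360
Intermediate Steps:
U(S, C) = -152*C
(U(-207, -107) + 75357)/(-453*(-878) - 21615) = (-152*(-107) + 75357)/(-453*(-878) - 21615) = (16264 + 75357)/(397734 - 21615) = 91621/376119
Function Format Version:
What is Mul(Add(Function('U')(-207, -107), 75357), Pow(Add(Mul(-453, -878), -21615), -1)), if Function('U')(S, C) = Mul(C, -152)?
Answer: Rational(91621, 376119) ≈ 0.24360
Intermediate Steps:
Function('U')(S, C) = Mul(-152, C)
Mul(Add(Function('U')(-207, -107), 75357), Pow(Add(Mul(-453, -878), -21615), -1)) = Mul(Add(Mul(-152, -107), 75357), Pow(Add(Mul(-453, -878), -21615), -1)) = Mul(Add(16264, 75357), Pow(Add(397734, -21615), -1)) = Mul(91621, Pow(376119, -1)) = Mul(91621, Rational(1, 376119)) = Rational(91621, 376119)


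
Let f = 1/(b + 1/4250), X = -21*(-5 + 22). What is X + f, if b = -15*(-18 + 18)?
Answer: 3893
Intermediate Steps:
b = 0 (b = -15*0 = 0)
X = -357 (X = -21*17 = -357)
f = 4250 (f = 1/(0 + 1/4250) = 1/(1/4250) = 4250)
X + f = -357 + 4250 = 3893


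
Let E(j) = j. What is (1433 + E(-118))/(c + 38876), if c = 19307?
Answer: 1315/58183 ≈ 0.022601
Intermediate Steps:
(1433 + E(-118))/(c + 38876) = (1433 - 118)/(19307 + 38876) = 1315/58183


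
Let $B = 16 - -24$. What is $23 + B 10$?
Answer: $423$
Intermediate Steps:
$B = 40$ ($B = 16 + 24 = 40$)
$23 + B 10 = 23 + 40 \cdot 10 = 23 + 400 = 423$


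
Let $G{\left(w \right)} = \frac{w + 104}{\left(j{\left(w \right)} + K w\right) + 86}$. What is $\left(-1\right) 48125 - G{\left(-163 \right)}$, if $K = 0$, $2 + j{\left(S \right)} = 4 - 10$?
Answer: $- \frac{3753691}{78} \approx -48124.0$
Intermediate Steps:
$j{\left(S \right)} = -8$ ($j{\left(S \right)} = -2 + \left(4 - 10\right) = -2 - 6 = -8$)
$G{\left(w \right)} = \frac{4}{3} + \frac{w}{78}$ ($G{\left(w \right)} = \frac{w + 104}{\left(-8 + 0 w\right) + 86} = \frac{104 + w}{\left(-8 + 0\right) + 86} = \frac{104 + w}{-8 + 86} = \frac{104 + w}{78} = \left(104 + w\right) \frac{1}{78} = \frac{4}{3} + \frac{w}{78}$)
$\left(-1\right) 48125 - G{\left(-163 \right)} = \left(-1\right) 48125 - \left(\frac{4}{3} + \frac{1}{78} \left(-163\right)\right) = -48125 - \left(\frac{4}{3} - \frac{163}{78}\right) = -48125 - - \frac{59}{78} = -48125 + \frac{59}{78} = - \frac{3753691}{78}$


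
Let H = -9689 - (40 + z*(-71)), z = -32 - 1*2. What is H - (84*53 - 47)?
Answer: -16548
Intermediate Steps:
z = -34 (z = -32 - 2 = -34)
H = -12143 (H = -9689 - (40 - 34*(-71)) = -9689 - (40 + 2414) = -9689 - 1*2454 = -9689 - 2454 = -12143)
H - (84*53 - 47) = -12143 - (84*53 - 47) = -12143 - (4452 - 47) = -12143 - 1*4405 = -12143 - 4405 = -16548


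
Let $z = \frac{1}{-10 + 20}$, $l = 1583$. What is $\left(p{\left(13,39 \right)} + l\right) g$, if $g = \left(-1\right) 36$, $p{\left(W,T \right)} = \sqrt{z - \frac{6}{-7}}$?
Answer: $-56988 - \frac{18 \sqrt{4690}}{35} \approx -57023.0$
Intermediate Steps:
$z = \frac{1}{10} \approx 0.1$
$p{\left(W,T \right)} = \frac{\sqrt{4690}}{70}$ ($p{\left(W,T \right)} = \sqrt{\frac{1}{10} - \frac{6}{-7}} = \sqrt{\frac{1}{10} - - \frac{6}{7}} = \sqrt{\frac{1}{10} + \frac{6}{7}} = \sqrt{\frac{67}{70}} = \frac{\sqrt{4690}}{70}$)
$g = -36$
$\left(p{\left(13,39 \right)} + l\right) g = \left(\frac{\sqrt{4690}}{70} + 1583\right) \left(-36\right) = \left(1583 + \frac{\sqrt{4690}}{70}\right) \left(-36\right) = -56988 - \frac{18 \sqrt{4690}}{35}$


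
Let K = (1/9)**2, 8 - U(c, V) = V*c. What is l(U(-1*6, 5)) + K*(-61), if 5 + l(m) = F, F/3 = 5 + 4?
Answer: 1721/81 ≈ 21.247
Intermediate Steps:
U(c, V) = 8 - V*c
F = 27 (F = 3*(5 + 4) = 3*9 = 27)
l(m) = 22 (l(m) = -5 + 27 = 22)
K = 1/81 (K = (1/9)**2 = 1/81 ≈ 0.012346)
l(U(-1*6, 5)) + K*(-61) = 22 + (1/81)*(-61) = 22 - 61/81 = 1721/81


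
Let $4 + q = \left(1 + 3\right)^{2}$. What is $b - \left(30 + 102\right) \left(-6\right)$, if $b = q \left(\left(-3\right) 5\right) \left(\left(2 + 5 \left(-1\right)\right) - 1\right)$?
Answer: $1512$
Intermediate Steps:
$q = 12$ ($q = -4 + \left(1 + 3\right)^{2} = -4 + 4^{2} = -4 + 16 = 12$)
$b = 720$ ($b = 12 \left(\left(-3\right) 5\right) \left(\left(2 + 5 \left(-1\right)\right) - 1\right) = 12 \left(-15\right) \left(\left(2 - 5\right) - 1\right) = - 180 \left(-3 - 1\right) = \left(-180\right) \left(-4\right) = 720$)
$b - \left(30 + 102\right) \left(-6\right) = 720 - \left(30 + 102\right) \left(-6\right) = 720 - 132 \left(-6\right) = 720 - -792 = 720 + 792 = 1512$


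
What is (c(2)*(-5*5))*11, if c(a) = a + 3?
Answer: -1375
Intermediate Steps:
c(a) = 3 + a
(c(2)*(-5*5))*11 = ((3 + 2)*(-5*5))*11 = (5*(-25))*11 = -125*11 = -1375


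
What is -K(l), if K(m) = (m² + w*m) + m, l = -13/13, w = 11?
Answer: 11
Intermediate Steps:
l = -1 (l = -13*1/13 = -1)
K(m) = m² + 12*m (K(m) = (m² + 11*m) + m = m² + 12*m)
-K(l) = -(-1)*(12 - 1) = -(-1)*11 = -1*(-11) = 11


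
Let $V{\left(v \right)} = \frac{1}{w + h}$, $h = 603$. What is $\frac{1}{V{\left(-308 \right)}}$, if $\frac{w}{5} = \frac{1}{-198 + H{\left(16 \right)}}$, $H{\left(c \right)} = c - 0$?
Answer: $\frac{109741}{182} \approx 602.97$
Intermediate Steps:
$H{\left(c \right)} = c$ ($H{\left(c \right)} = c + 0 = c$)
$w = - \frac{5}{182}$ ($w = \frac{5}{-198 + 16} = \frac{5}{-182} = 5 \left(- \frac{1}{182}\right) = - \frac{5}{182} \approx -0.027473$)
$V{\left(v \right)} = \frac{182}{109741}$ ($V{\left(v \right)} = \frac{1}{- \frac{5}{182} + 603} = \frac{1}{\frac{109741}{182}} = \frac{182}{109741}$)
$\frac{1}{V{\left(-308 \right)}} = \frac{1}{\frac{182}{109741}} = \frac{109741}{182}$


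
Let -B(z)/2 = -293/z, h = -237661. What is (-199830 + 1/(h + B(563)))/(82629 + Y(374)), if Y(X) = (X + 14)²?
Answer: -26737764965873/31199143623361 ≈ -0.85700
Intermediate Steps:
B(z) = 586/z (B(z) = -(-586)/z = 586/z)
Y(X) = (14 + X)²
(-199830 + 1/(h + B(563)))/(82629 + Y(374)) = (-199830 + 1/(-237661 + 586/563))/(82629 + (14 + 374)²) = (-199830 + 1/(-237661 + 586*(1/563)))/(82629 + 388²) = (-199830 + 1/(-237661 + 586/563))/(82629 + 150544) = (-199830 + 1/(-133802557/563))/233173 = (-199830 - 563/133802557)*(1/233173) = -26737764965873/133802557*1/233173 = -26737764965873/31199143623361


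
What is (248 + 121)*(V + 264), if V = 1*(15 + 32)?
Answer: 114759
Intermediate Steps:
V = 47 (V = 1*47 = 47)
(248 + 121)*(V + 264) = (248 + 121)*(47 + 264) = 369*311 = 114759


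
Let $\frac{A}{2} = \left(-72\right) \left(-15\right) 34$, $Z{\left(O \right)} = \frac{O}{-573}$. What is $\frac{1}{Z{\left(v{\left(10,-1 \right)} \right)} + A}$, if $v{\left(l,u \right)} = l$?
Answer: $\frac{573}{42081110} \approx 1.3617 \cdot 10^{-5}$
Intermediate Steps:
$Z{\left(O \right)} = - \frac{O}{573}$ ($Z{\left(O \right)} = O \left(- \frac{1}{573}\right) = - \frac{O}{573}$)
$A = 73440$ ($A = 2 \left(-72\right) \left(-15\right) 34 = 2 \cdot 1080 \cdot 34 = 2 \cdot 36720 = 73440$)
$\frac{1}{Z{\left(v{\left(10,-1 \right)} \right)} + A} = \frac{1}{\left(- \frac{1}{573}\right) 10 + 73440} = \frac{1}{- \frac{10}{573} + 73440} = \frac{1}{\frac{42081110}{573}} = \frac{573}{42081110}$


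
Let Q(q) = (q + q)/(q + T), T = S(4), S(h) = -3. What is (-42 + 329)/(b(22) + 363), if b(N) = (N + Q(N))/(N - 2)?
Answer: 54530/69201 ≈ 0.78799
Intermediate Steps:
T = -3
Q(q) = 2*q/(-3 + q) (Q(q) = (q + q)/(q - 3) = (2*q)/(-3 + q) = 2*q/(-3 + q))
b(N) = (N + 2*N/(-3 + N))/(-2 + N) (b(N) = (N + 2*N/(-3 + N))/(N - 2) = (N + 2*N/(-3 + N))/(-2 + N))
(-42 + 329)/(b(22) + 363) = (-42 + 329)/(22*(-1 + 22)/((-3 + 22)*(-2 + 22)) + 363) = 287/(22*21/(19*20) + 363) = 287/(22*(1/19)*(1/20)*21 + 363) = 287/(231/190 + 363) = 287/(69201/190) = 287*(190/69201) = 54530/69201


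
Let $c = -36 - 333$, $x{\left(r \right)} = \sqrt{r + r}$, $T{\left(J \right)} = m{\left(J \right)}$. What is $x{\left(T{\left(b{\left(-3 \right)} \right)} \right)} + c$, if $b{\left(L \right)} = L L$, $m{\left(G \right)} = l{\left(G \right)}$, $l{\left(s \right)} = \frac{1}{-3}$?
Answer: $-369 + \frac{i \sqrt{6}}{3} \approx -369.0 + 0.8165 i$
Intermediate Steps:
$l{\left(s \right)} = - \frac{1}{3}$
$m{\left(G \right)} = - \frac{1}{3}$
$b{\left(L \right)} = L^{2}$
$T{\left(J \right)} = - \frac{1}{3}$
$x{\left(r \right)} = \sqrt{2} \sqrt{r}$ ($x{\left(r \right)} = \sqrt{2 r} = \sqrt{2} \sqrt{r}$)
$c = -369$ ($c = -36 - 333 = -369$)
$x{\left(T{\left(b{\left(-3 \right)} \right)} \right)} + c = \sqrt{2} \sqrt{- \frac{1}{3}} - 369 = \sqrt{2} \frac{i \sqrt{3}}{3} - 369 = \frac{i \sqrt{6}}{3} - 369 = -369 + \frac{i \sqrt{6}}{3}$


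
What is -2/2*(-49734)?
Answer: 49734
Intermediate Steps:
-2/2*(-49734) = -2*(½)*(-49734) = -(-49734) = -1*(-49734) = 49734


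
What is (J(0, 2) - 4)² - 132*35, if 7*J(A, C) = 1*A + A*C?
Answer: -4604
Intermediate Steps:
J(A, C) = A/7 + A*C/7 (J(A, C) = (1*A + A*C)/7 = (A + A*C)/7 = A/7 + A*C/7)
(J(0, 2) - 4)² - 132*35 = ((⅐)*0*(1 + 2) - 4)² - 132*35 = ((⅐)*0*3 - 4)² - 4620 = (0 - 4)² - 4620 = (-4)² - 4620 = 16 - 4620 = -4604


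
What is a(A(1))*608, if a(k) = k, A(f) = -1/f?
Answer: -608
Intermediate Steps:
a(A(1))*608 = -1/1*608 = -1*1*608 = -1*608 = -608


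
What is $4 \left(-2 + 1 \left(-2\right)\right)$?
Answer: $-16$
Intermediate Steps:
$4 \left(-2 + 1 \left(-2\right)\right) = 4 \left(-2 - 2\right) = 4 \left(-4\right) = -16$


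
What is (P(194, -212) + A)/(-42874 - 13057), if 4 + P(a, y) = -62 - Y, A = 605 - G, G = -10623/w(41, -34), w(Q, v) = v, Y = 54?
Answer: -5867/1901654 ≈ -0.0030852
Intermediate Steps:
G = 10623/34 (G = -10623/(-34) = -10623*(-1/34) = 10623/34 ≈ 312.44)
A = 9947/34 (A = 605 - 1*10623/34 = 605 - 10623/34 = 9947/34 ≈ 292.56)
P(a, y) = -120 (P(a, y) = -4 + (-62 - 1*54) = -4 + (-62 - 54) = -4 - 116 = -120)
(P(194, -212) + A)/(-42874 - 13057) = (-120 + 9947/34)/(-42874 - 13057) = (5867/34)/(-55931) = (5867/34)*(-1/55931) = -5867/1901654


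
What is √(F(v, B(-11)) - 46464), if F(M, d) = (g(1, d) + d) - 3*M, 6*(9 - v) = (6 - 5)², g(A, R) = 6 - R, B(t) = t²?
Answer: I*√185938/2 ≈ 215.6*I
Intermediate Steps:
v = 53/6 (v = 9 - (6 - 5)²/6 = 9 - ⅙*1² = 9 - ⅙*1 = 9 - ⅙ = 53/6 ≈ 8.8333)
F(M, d) = 6 - 3*M (F(M, d) = ((6 - d) + d) - 3*M = 6 - 3*M)
√(F(v, B(-11)) - 46464) = √((6 - 3*53/6) - 46464) = √((6 - 53/2) - 46464) = √(-41/2 - 46464) = √(-92969/2) = I*√185938/2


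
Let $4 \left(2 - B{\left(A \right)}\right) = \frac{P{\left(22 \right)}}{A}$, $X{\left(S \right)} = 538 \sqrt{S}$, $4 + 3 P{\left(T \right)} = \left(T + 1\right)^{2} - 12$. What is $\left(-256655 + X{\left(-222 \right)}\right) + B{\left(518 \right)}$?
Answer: $- \frac{531785187}{2072} + 538 i \sqrt{222} \approx -2.5665 \cdot 10^{5} + 8016.0 i$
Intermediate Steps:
$P{\left(T \right)} = - \frac{16}{3} + \frac{\left(1 + T\right)^{2}}{3}$ ($P{\left(T \right)} = - \frac{4}{3} + \frac{\left(T + 1\right)^{2} - 12}{3} = - \frac{4}{3} + \frac{\left(1 + T\right)^{2} - 12}{3} = - \frac{4}{3} + \frac{-12 + \left(1 + T\right)^{2}}{3} = - \frac{4}{3} + \left(-4 + \frac{\left(1 + T\right)^{2}}{3}\right) = - \frac{16}{3} + \frac{\left(1 + T\right)^{2}}{3}$)
$B{\left(A \right)} = 2 - \frac{171}{4 A}$ ($B{\left(A \right)} = 2 - \frac{\left(- \frac{16}{3} + \frac{\left(1 + 22\right)^{2}}{3}\right) \frac{1}{A}}{4} = 2 - \frac{\left(- \frac{16}{3} + \frac{23^{2}}{3}\right) \frac{1}{A}}{4} = 2 - \frac{\left(- \frac{16}{3} + \frac{1}{3} \cdot 529\right) \frac{1}{A}}{4} = 2 - \frac{\left(- \frac{16}{3} + \frac{529}{3}\right) \frac{1}{A}}{4} = 2 - \frac{171 \frac{1}{A}}{4} = 2 - \frac{171}{4 A}$)
$\left(-256655 + X{\left(-222 \right)}\right) + B{\left(518 \right)} = \left(-256655 + 538 \sqrt{-222}\right) + \left(2 - \frac{171}{4 \cdot 518}\right) = \left(-256655 + 538 i \sqrt{222}\right) + \left(2 - \frac{171}{2072}\right) = \left(-256655 + 538 i \sqrt{222}\right) + \frac{3973}{2072} = - \frac{531785187}{2072} + 538 i \sqrt{222}$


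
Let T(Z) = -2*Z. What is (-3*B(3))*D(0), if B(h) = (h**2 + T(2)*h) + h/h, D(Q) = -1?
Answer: -6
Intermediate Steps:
B(h) = 1 + h**2 - 4*h (B(h) = (h**2 + (-2*2)*h) + h/h = (h**2 - 4*h) + 1 = 1 + h**2 - 4*h)
(-3*B(3))*D(0) = -3*(1 + 3**2 - 4*3)*(-1) = -3*(1 + 9 - 12)*(-1) = -3*(-2)*(-1) = 6*(-1) = -6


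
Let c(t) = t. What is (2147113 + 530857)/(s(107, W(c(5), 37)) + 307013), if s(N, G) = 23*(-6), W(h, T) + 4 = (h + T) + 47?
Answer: 535594/61375 ≈ 8.7266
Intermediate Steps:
W(h, T) = 43 + T + h (W(h, T) = -4 + ((h + T) + 47) = -4 + ((T + h) + 47) = -4 + (47 + T + h) = 43 + T + h)
s(N, G) = -138
(2147113 + 530857)/(s(107, W(c(5), 37)) + 307013) = (2147113 + 530857)/(-138 + 307013) = 2677970/306875 = 2677970*(1/306875) = 535594/61375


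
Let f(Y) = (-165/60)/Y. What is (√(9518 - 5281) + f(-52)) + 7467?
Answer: 1553147/208 + √4237 ≈ 7532.1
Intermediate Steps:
f(Y) = -11/(4*Y) (f(Y) = (-165*1/60)/Y = -11/(4*Y))
(√(9518 - 5281) + f(-52)) + 7467 = (√(9518 - 5281) - 11/4/(-52)) + 7467 = (√4237 - 11/4*(-1/52)) + 7467 = (√4237 + 11/208) + 7467 = (11/208 + √4237) + 7467 = 1553147/208 + √4237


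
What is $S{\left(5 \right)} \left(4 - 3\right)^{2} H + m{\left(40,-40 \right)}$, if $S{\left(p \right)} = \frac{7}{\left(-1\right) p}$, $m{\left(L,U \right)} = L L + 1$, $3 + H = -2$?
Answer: $1608$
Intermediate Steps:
$H = -5$ ($H = -3 - 2 = -5$)
$m{\left(L,U \right)} = 1 + L^{2}$ ($m{\left(L,U \right)} = L^{2} + 1 = 1 + L^{2}$)
$S{\left(p \right)} = - \frac{7}{p}$ ($S{\left(p \right)} = 7 \left(- \frac{1}{p}\right) = - \frac{7}{p}$)
$S{\left(5 \right)} \left(4 - 3\right)^{2} H + m{\left(40,-40 \right)} = - \frac{7}{5} \left(4 - 3\right)^{2} \left(-5\right) + \left(1 + 40^{2}\right) = \left(-7\right) \frac{1}{5} \cdot 1^{2} \left(-5\right) + \left(1 + 1600\right) = \left(- \frac{7}{5}\right) 1 \left(-5\right) + 1601 = \left(- \frac{7}{5}\right) \left(-5\right) + 1601 = 7 + 1601 = 1608$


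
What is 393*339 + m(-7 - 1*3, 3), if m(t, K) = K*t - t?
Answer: 133207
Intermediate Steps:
m(t, K) = -t + K*t
393*339 + m(-7 - 1*3, 3) = 393*339 + (-7 - 1*3)*(-1 + 3) = 133227 + (-7 - 3)*2 = 133227 - 10*2 = 133227 - 20 = 133207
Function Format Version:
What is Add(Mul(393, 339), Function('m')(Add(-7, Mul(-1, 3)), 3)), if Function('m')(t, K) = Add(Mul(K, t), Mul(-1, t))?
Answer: 133207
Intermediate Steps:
Function('m')(t, K) = Add(Mul(-1, t), Mul(K, t))
Add(Mul(393, 339), Function('m')(Add(-7, Mul(-1, 3)), 3)) = Add(Mul(393, 339), Mul(Add(-7, Mul(-1, 3)), Add(-1, 3))) = Add(133227, Mul(Add(-7, -3), 2)) = Add(133227, Mul(-10, 2)) = Add(133227, -20) = 133207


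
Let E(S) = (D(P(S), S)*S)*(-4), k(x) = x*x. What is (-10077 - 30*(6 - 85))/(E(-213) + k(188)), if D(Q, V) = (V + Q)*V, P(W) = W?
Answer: -1101/11049160 ≈ -9.9646e-5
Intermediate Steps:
k(x) = x**2
D(Q, V) = V*(Q + V) (D(Q, V) = (Q + V)*V = V*(Q + V))
E(S) = -8*S**3 (E(S) = ((S*(S + S))*S)*(-4) = ((S*(2*S))*S)*(-4) = ((2*S**2)*S)*(-4) = (2*S**3)*(-4) = -8*S**3)
(-10077 - 30*(6 - 85))/(E(-213) + k(188)) = (-10077 - 30*(6 - 85))/(-8*(-213)**3 + 188**2) = (-10077 - 30*(-79))/(-8*(-9663597) + 35344) = (-10077 + 2370)/(77308776 + 35344) = -7707/77344120 = -7707*1/77344120 = -1101/11049160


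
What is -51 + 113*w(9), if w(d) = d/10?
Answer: 507/10 ≈ 50.700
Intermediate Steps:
w(d) = d/10 (w(d) = d*(⅒) = d/10)
-51 + 113*w(9) = -51 + 113*((⅒)*9) = -51 + 113*(9/10) = -51 + 1017/10 = 507/10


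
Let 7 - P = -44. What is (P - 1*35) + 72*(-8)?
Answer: -560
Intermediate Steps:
P = 51 (P = 7 - 1*(-44) = 7 + 44 = 51)
(P - 1*35) + 72*(-8) = (51 - 1*35) + 72*(-8) = (51 - 35) - 576 = 16 - 576 = -560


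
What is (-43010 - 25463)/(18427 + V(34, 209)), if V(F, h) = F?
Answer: -68473/18461 ≈ -3.7091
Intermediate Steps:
(-43010 - 25463)/(18427 + V(34, 209)) = (-43010 - 25463)/(18427 + 34) = -68473/18461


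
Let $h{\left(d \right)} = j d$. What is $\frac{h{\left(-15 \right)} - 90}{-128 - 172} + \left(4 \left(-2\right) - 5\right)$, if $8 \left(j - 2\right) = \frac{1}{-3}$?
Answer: $- \frac{6049}{480} \approx -12.602$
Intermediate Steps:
$j = \frac{47}{24}$ ($j = 2 + \frac{1}{8 \left(-3\right)} = 2 + \frac{1}{8} \left(- \frac{1}{3}\right) = 2 - \frac{1}{24} = \frac{47}{24} \approx 1.9583$)
$h{\left(d \right)} = \frac{47 d}{24}$
$\frac{h{\left(-15 \right)} - 90}{-128 - 172} + \left(4 \left(-2\right) - 5\right) = \frac{\frac{47}{24} \left(-15\right) - 90}{-128 - 172} + \left(4 \left(-2\right) - 5\right) = \frac{- \frac{235}{8} - 90}{-300} - 13 = \left(- \frac{955}{8}\right) \left(- \frac{1}{300}\right) - 13 = \frac{191}{480} - 13 = - \frac{6049}{480}$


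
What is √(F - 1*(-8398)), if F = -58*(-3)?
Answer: 2*√2143 ≈ 92.585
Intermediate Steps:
F = 174
√(F - 1*(-8398)) = √(174 - 1*(-8398)) = √(174 + 8398) = √8572 = 2*√2143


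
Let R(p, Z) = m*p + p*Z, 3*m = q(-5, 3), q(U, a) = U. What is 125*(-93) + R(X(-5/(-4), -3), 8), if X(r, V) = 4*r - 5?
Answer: -11625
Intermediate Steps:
m = -5/3 (m = (1/3)*(-5) = -5/3 ≈ -1.6667)
X(r, V) = -5 + 4*r
R(p, Z) = -5*p/3 + Z*p (R(p, Z) = -5*p/3 + p*Z = -5*p/3 + Z*p)
125*(-93) + R(X(-5/(-4), -3), 8) = 125*(-93) + (-5 + 4*(-5/(-4)))*(-5 + 3*8)/3 = -11625 + (-5 + 4*(-5*(-1/4)))*(-5 + 24)/3 = -11625 + (1/3)*(-5 + 4*(5/4))*19 = -11625 + (1/3)*(-5 + 5)*19 = -11625 + (1/3)*0*19 = -11625 + 0 = -11625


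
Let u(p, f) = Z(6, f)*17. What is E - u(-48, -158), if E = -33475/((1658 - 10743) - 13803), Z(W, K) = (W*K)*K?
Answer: -58280321789/22888 ≈ -2.5463e+6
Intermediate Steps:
Z(W, K) = W*K² (Z(W, K) = (K*W)*K = W*K²)
u(p, f) = 102*f² (u(p, f) = (6*f²)*17 = 102*f²)
E = 33475/22888 (E = -33475/(-9085 - 13803) = -33475/(-22888) = -33475*(-1/22888) = 33475/22888 ≈ 1.4626)
E - u(-48, -158) = 33475/22888 - 102*(-158)² = 33475/22888 - 102*24964 = 33475/22888 - 1*2546328 = 33475/22888 - 2546328 = -58280321789/22888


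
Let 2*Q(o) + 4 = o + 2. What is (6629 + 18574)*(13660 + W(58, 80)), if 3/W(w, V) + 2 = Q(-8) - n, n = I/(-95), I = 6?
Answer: 226868710965/659 ≈ 3.4426e+8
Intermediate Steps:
Q(o) = -1 + o/2 (Q(o) = -2 + (o + 2)/2 = -2 + (2 + o)/2 = -2 + (1 + o/2) = -1 + o/2)
n = -6/95 (n = 6/(-95) = 6*(-1/95) = -6/95 ≈ -0.063158)
W(w, V) = -285/659 (W(w, V) = 3/(-2 + ((-1 + (½)*(-8)) - 1*(-6/95))) = 3/(-2 + ((-1 - 4) + 6/95)) = 3/(-2 + (-5 + 6/95)) = 3/(-2 - 469/95) = 3/(-659/95) = 3*(-95/659) = -285/659)
(6629 + 18574)*(13660 + W(58, 80)) = (6629 + 18574)*(13660 - 285/659) = 25203*(9001655/659) = 226868710965/659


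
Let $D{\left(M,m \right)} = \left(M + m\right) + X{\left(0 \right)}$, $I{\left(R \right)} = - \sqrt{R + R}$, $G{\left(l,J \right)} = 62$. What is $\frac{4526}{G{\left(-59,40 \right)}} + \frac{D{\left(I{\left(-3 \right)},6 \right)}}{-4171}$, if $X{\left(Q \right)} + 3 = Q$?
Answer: $\frac{304480}{4171} + \frac{i \sqrt{6}}{4171} \approx 72.999 + 0.00058727 i$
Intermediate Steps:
$X{\left(Q \right)} = -3 + Q$
$I{\left(R \right)} = - \sqrt{2} \sqrt{R}$ ($I{\left(R \right)} = - \sqrt{2 R} = - \sqrt{2} \sqrt{R}$)
$D{\left(M,m \right)} = -3 + M + m$ ($D{\left(M,m \right)} = \left(M + m\right) + \left(-3 + 0\right) = \left(M + m\right) - 3 = -3 + M + m$)
$\frac{4526}{G{\left(-59,40 \right)}} + \frac{D{\left(I{\left(-3 \right)},6 \right)}}{-4171} = \frac{4526}{62} + \frac{-3 - \sqrt{2} \sqrt{-3} + 6}{-4171} = 4526 \cdot \frac{1}{62} + \left(-3 - \sqrt{2} i \sqrt{3} + 6\right) \left(- \frac{1}{4171}\right) = 73 + \left(-3 - i \sqrt{6} + 6\right) \left(- \frac{1}{4171}\right) = 73 + \left(3 - i \sqrt{6}\right) \left(- \frac{1}{4171}\right) = 73 - \left(\frac{3}{4171} - \frac{i \sqrt{6}}{4171}\right) = \frac{304480}{4171} + \frac{i \sqrt{6}}{4171}$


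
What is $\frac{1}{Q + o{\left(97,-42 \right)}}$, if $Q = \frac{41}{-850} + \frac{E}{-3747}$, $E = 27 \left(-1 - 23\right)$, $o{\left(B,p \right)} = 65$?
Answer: $\frac{1061650}{69139641} \approx 0.015355$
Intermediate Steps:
$E = -648$ ($E = 27 \left(-24\right) = -648$)
$Q = \frac{132391}{1061650}$ ($Q = \frac{41}{-850} - \frac{648}{-3747} = 41 \left(- \frac{1}{850}\right) - - \frac{216}{1249} = - \frac{41}{850} + \frac{216}{1249} = \frac{132391}{1061650} \approx 0.1247$)
$\frac{1}{Q + o{\left(97,-42 \right)}} = \frac{1}{\frac{132391}{1061650} + 65} = \frac{1}{\frac{69139641}{1061650}} = \frac{1061650}{69139641}$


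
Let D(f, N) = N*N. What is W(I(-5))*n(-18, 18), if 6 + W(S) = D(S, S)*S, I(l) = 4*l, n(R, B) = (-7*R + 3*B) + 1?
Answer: -1449086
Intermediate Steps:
n(R, B) = 1 - 7*R + 3*B
D(f, N) = N**2
W(S) = -6 + S**3 (W(S) = -6 + S**2*S = -6 + S**3)
W(I(-5))*n(-18, 18) = (-6 + (4*(-5))**3)*(1 - 7*(-18) + 3*18) = (-6 + (-20)**3)*(1 + 126 + 54) = (-6 - 8000)*181 = -8006*181 = -1449086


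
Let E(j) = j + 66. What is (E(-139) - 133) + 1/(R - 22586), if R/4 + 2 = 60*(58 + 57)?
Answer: -1031235/5006 ≈ -206.00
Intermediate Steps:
R = 27592 (R = -8 + 4*(60*(58 + 57)) = -8 + 4*(60*115) = -8 + 4*6900 = -8 + 27600 = 27592)
E(j) = 66 + j
(E(-139) - 133) + 1/(R - 22586) = ((66 - 139) - 133) + 1/(27592 - 22586) = (-73 - 133) + 1/5006 = -206 + 1/5006 = -1031235/5006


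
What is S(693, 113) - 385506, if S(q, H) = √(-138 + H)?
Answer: -385506 + 5*I ≈ -3.8551e+5 + 5.0*I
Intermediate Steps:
S(693, 113) - 385506 = √(-138 + 113) - 385506 = √(-25) - 385506 = 5*I - 385506 = -385506 + 5*I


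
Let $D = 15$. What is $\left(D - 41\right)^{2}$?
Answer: $676$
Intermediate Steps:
$\left(D - 41\right)^{2} = \left(15 - 41\right)^{2} = \left(-26\right)^{2} = 676$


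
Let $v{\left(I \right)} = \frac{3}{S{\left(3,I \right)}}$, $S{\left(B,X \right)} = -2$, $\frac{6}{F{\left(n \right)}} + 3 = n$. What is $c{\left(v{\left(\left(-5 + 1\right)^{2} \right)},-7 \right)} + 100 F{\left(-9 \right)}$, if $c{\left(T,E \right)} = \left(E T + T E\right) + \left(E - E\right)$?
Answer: $-29$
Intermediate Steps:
$F{\left(n \right)} = \frac{6}{-3 + n}$
$v{\left(I \right)} = - \frac{3}{2}$ ($v{\left(I \right)} = \frac{3}{-2} = 3 \left(- \frac{1}{2}\right) = - \frac{3}{2}$)
$c{\left(T,E \right)} = 2 E T$ ($c{\left(T,E \right)} = \left(E T + E T\right) + 0 = 2 E T + 0 = 2 E T$)
$c{\left(v{\left(\left(-5 + 1\right)^{2} \right)},-7 \right)} + 100 F{\left(-9 \right)} = 2 \left(-7\right) \left(- \frac{3}{2}\right) + 100 \frac{6}{-3 - 9} = 21 + 100 \frac{6}{-12} = 21 + 100 \cdot 6 \left(- \frac{1}{12}\right) = 21 + 100 \left(- \frac{1}{2}\right) = 21 - 50 = -29$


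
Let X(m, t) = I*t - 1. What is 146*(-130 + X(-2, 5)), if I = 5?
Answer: -15476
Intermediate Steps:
X(m, t) = -1 + 5*t (X(m, t) = 5*t - 1 = -1 + 5*t)
146*(-130 + X(-2, 5)) = 146*(-130 + (-1 + 5*5)) = 146*(-130 + (-1 + 25)) = 146*(-130 + 24) = 146*(-106) = -15476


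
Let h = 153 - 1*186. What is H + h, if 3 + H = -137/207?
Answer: -7589/207 ≈ -36.662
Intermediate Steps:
H = -758/207 (H = -3 - 137/207 = -758/207 ≈ -3.6618)
h = -33 (h = 153 - 186 = -33)
H + h = -758/207 - 33 = -7589/207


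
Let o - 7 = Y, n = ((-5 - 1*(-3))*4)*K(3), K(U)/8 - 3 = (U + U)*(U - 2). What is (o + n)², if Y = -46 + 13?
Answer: 362404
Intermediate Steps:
K(U) = 24 + 16*U*(-2 + U) (K(U) = 24 + 8*((U + U)*(U - 2)) = 24 + 8*((2*U)*(-2 + U)) = 24 + 8*(2*U*(-2 + U)) = 24 + 16*U*(-2 + U))
Y = -33
n = -576 (n = ((-5 - 1*(-3))*4)*(24 - 32*3 + 16*3²) = ((-5 + 3)*4)*(24 - 96 + 16*9) = (-2*4)*(24 - 96 + 144) = -8*72 = -576)
o = -26 (o = 7 - 33 = -26)
(o + n)² = (-26 - 576)² = (-602)² = 362404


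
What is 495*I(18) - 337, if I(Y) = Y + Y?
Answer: 17483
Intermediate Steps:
I(Y) = 2*Y
495*I(18) - 337 = 495*(2*18) - 337 = 495*36 - 337 = 17820 - 337 = 17483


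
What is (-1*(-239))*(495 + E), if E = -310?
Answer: 44215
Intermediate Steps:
(-1*(-239))*(495 + E) = (-1*(-239))*(495 - 310) = 239*185 = 44215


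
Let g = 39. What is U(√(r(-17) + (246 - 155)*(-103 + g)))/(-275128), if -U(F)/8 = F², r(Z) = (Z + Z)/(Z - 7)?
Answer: -69871/412692 ≈ -0.16931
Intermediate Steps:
r(Z) = 2*Z/(-7 + Z) (r(Z) = (2*Z)/(-7 + Z) = 2*Z/(-7 + Z))
U(F) = -8*F²
U(√(r(-17) + (246 - 155)*(-103 + g)))/(-275128) = -(-272/(-7 - 17) + 8*(-103 + 39)*(246 - 155))/(-275128) = -8*(√(2*(-17)/(-24) + 91*(-64)))²*(-1/275128) = -8*(√(2*(-17)*(-1/24) - 5824))²*(-1/275128) = -8*(√(17/12 - 5824))²*(-1/275128) = -8*(√(-69871/12))²*(-1/275128) = -8*(I*√209613/6)²*(-1/275128) = -8*(-69871/12)*(-1/275128) = (139742/3)*(-1/275128) = -69871/412692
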